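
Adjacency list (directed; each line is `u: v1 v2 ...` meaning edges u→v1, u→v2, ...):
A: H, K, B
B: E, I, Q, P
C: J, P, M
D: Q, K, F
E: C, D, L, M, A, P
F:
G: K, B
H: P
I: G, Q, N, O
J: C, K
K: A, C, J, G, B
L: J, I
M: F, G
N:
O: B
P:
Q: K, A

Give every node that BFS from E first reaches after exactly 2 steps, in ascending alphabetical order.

Level 0: E
Level 1: A, C, D, L, M, P
Level 2: B, F, G, H, I, J, K, Q
Level 3: N, O

B, F, G, H, I, J, K, Q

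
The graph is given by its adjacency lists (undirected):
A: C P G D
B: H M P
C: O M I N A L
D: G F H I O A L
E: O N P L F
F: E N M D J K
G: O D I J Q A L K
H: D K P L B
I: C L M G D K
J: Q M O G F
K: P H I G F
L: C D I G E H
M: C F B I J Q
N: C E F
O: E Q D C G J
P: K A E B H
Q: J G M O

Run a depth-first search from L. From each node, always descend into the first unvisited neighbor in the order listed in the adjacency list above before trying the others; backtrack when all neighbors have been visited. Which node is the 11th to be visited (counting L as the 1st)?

G

Visit L
L → C
C → O
O → E
E → N
N → F
F → M
M → B
B → H
H → D
D → G
G → I
I → K
K → P
P → A
G → J
J → Q

Visit order: L, C, O, E, N, F, M, B, H, D, G, I, K, P, A, J, Q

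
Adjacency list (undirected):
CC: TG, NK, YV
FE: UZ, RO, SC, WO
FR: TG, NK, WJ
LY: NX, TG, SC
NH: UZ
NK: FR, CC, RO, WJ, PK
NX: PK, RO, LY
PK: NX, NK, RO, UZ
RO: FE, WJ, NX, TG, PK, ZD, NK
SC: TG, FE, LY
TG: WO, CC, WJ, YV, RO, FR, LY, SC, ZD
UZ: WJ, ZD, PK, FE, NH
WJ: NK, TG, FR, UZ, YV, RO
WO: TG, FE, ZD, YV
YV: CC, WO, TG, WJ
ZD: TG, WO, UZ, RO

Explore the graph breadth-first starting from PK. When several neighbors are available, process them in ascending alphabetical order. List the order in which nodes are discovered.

PK -> NK -> NX -> RO -> UZ -> CC -> FR -> WJ -> LY -> FE -> TG -> ZD -> NH -> YV -> SC -> WO

Visit PK; enqueue NK, NX, RO, UZ → queue [NK, NX, RO, UZ]
Visit NK; enqueue CC, FR, WJ → queue [NX, RO, UZ, CC, FR, WJ]
Visit NX; enqueue LY → queue [RO, UZ, CC, FR, WJ, LY]
Visit RO; enqueue FE, TG, ZD → queue [UZ, CC, FR, WJ, LY, FE, TG, ZD]
Visit UZ; enqueue NH → queue [CC, FR, WJ, LY, FE, TG, ZD, NH]
Visit CC; enqueue YV → queue [FR, WJ, LY, FE, TG, ZD, NH, YV]
Visit FR → queue [WJ, LY, FE, TG, ZD, NH, YV]
Visit WJ → queue [LY, FE, TG, ZD, NH, YV]
Visit LY; enqueue SC → queue [FE, TG, ZD, NH, YV, SC]
Visit FE; enqueue WO → queue [TG, ZD, NH, YV, SC, WO]
Visit TG → queue [ZD, NH, YV, SC, WO]
Visit ZD → queue [NH, YV, SC, WO]
Visit NH → queue [YV, SC, WO]
Visit YV → queue [SC, WO]
Visit SC → queue [WO]
Visit WO → queue []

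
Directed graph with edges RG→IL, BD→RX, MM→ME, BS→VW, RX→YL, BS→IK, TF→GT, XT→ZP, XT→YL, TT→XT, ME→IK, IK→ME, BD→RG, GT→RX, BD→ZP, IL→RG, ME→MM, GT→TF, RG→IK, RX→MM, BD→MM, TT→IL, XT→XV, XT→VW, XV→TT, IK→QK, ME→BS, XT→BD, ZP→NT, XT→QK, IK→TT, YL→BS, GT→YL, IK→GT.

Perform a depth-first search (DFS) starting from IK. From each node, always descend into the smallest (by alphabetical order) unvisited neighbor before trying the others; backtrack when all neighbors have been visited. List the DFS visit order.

Visit IK
IK → GT
GT → RX
RX → MM
MM → ME
ME → BS
BS → VW
RX → YL
GT → TF
IK → QK
IK → TT
TT → IL
IL → RG
TT → XT
XT → BD
BD → ZP
ZP → NT
XT → XV

IK GT RX MM ME BS VW YL TF QK TT IL RG XT BD ZP NT XV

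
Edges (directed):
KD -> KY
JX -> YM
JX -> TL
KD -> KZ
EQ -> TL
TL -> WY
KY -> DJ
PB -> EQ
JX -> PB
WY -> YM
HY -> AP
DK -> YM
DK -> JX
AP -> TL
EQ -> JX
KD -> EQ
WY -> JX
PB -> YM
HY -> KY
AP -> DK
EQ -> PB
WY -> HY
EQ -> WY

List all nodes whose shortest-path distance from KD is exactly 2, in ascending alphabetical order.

Level 0: KD
Level 1: EQ, KY, KZ
Level 2: DJ, JX, PB, TL, WY
Level 3: HY, YM
Level 4: AP
Level 5: DK

DJ, JX, PB, TL, WY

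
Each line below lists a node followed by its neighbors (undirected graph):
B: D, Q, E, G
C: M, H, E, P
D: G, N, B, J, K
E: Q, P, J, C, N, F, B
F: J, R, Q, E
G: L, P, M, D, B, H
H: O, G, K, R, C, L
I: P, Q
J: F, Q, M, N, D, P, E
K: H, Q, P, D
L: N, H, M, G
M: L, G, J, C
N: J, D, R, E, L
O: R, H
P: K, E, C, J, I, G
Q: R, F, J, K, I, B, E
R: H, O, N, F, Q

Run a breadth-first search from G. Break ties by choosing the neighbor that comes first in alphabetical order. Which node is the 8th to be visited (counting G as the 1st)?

Visit G; enqueue B, D, H, L, M, P → queue [B, D, H, L, M, P]
Visit B; enqueue E, Q → queue [D, H, L, M, P, E, Q]
Visit D; enqueue J, K, N → queue [H, L, M, P, E, Q, J, K, N]
Visit H; enqueue C, O, R → queue [L, M, P, E, Q, J, K, N, C, O, R]
Visit L → queue [M, P, E, Q, J, K, N, C, O, R]
Visit M → queue [P, E, Q, J, K, N, C, O, R]
Visit P; enqueue I → queue [E, Q, J, K, N, C, O, R, I]
Visit E; enqueue F → queue [Q, J, K, N, C, O, R, I, F]
Visit Q → queue [J, K, N, C, O, R, I, F]
Visit J → queue [K, N, C, O, R, I, F]
Visit K → queue [N, C, O, R, I, F]
Visit N → queue [C, O, R, I, F]
Visit C → queue [O, R, I, F]
Visit O → queue [R, I, F]
Visit R → queue [I, F]
Visit I → queue [F]
Visit F → queue []

Visit order: G, B, D, H, L, M, P, E, Q, J, K, N, C, O, R, I, F

E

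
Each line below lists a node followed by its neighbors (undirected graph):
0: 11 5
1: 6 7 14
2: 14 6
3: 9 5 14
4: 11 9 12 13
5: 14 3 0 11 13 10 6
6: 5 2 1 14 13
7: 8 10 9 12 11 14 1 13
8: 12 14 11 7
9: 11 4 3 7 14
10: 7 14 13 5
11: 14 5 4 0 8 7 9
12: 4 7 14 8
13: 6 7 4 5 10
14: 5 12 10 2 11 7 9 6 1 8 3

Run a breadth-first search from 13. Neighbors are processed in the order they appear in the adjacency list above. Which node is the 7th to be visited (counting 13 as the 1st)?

Visit 13; enqueue 6, 7, 4, 5, 10 → queue [6, 7, 4, 5, 10]
Visit 6; enqueue 2, 1, 14 → queue [7, 4, 5, 10, 2, 1, 14]
Visit 7; enqueue 8, 9, 12, 11 → queue [4, 5, 10, 2, 1, 14, 8, 9, 12, 11]
Visit 4 → queue [5, 10, 2, 1, 14, 8, 9, 12, 11]
Visit 5; enqueue 3, 0 → queue [10, 2, 1, 14, 8, 9, 12, 11, 3, 0]
Visit 10 → queue [2, 1, 14, 8, 9, 12, 11, 3, 0]
Visit 2 → queue [1, 14, 8, 9, 12, 11, 3, 0]
Visit 1 → queue [14, 8, 9, 12, 11, 3, 0]
Visit 14 → queue [8, 9, 12, 11, 3, 0]
Visit 8 → queue [9, 12, 11, 3, 0]
Visit 9 → queue [12, 11, 3, 0]
Visit 12 → queue [11, 3, 0]
Visit 11 → queue [3, 0]
Visit 3 → queue [0]
Visit 0 → queue []

Visit order: 13, 6, 7, 4, 5, 10, 2, 1, 14, 8, 9, 12, 11, 3, 0

2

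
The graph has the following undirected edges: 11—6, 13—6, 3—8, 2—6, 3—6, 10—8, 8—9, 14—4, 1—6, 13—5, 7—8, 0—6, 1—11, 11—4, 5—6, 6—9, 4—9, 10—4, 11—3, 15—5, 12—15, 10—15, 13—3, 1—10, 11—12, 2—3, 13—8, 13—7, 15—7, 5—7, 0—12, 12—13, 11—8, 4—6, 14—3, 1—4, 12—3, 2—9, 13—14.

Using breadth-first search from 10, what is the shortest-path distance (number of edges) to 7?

2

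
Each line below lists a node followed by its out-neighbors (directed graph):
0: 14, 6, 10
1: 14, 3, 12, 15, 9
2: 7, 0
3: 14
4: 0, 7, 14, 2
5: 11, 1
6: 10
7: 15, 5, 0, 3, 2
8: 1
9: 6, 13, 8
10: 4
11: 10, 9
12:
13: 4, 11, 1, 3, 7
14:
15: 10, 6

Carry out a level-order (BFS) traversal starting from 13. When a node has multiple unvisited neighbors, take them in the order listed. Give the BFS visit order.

Visit 13; enqueue 4, 11, 1, 3, 7 → queue [4, 11, 1, 3, 7]
Visit 4; enqueue 0, 14, 2 → queue [11, 1, 3, 7, 0, 14, 2]
Visit 11; enqueue 10, 9 → queue [1, 3, 7, 0, 14, 2, 10, 9]
Visit 1; enqueue 12, 15 → queue [3, 7, 0, 14, 2, 10, 9, 12, 15]
Visit 3 → queue [7, 0, 14, 2, 10, 9, 12, 15]
Visit 7; enqueue 5 → queue [0, 14, 2, 10, 9, 12, 15, 5]
Visit 0; enqueue 6 → queue [14, 2, 10, 9, 12, 15, 5, 6]
Visit 14 → queue [2, 10, 9, 12, 15, 5, 6]
Visit 2 → queue [10, 9, 12, 15, 5, 6]
Visit 10 → queue [9, 12, 15, 5, 6]
Visit 9; enqueue 8 → queue [12, 15, 5, 6, 8]
Visit 12 → queue [15, 5, 6, 8]
Visit 15 → queue [5, 6, 8]
Visit 5 → queue [6, 8]
Visit 6 → queue [8]
Visit 8 → queue []

13 -> 4 -> 11 -> 1 -> 3 -> 7 -> 0 -> 14 -> 2 -> 10 -> 9 -> 12 -> 15 -> 5 -> 6 -> 8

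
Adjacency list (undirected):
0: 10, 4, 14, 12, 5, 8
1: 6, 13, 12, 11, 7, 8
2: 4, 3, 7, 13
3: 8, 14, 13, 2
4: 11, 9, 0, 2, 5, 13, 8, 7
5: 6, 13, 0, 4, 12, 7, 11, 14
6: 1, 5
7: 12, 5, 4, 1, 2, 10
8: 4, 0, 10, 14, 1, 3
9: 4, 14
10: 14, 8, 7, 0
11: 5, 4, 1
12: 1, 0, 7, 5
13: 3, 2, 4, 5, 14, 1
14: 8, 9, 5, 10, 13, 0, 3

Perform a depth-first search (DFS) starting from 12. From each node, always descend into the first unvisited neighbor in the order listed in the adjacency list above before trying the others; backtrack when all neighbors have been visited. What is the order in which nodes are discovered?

Visit 12
12 → 1
1 → 6
6 → 5
5 → 13
13 → 3
3 → 8
8 → 4
4 → 11
4 → 9
9 → 14
14 → 10
10 → 7
7 → 2
10 → 0

12, 1, 6, 5, 13, 3, 8, 4, 11, 9, 14, 10, 7, 2, 0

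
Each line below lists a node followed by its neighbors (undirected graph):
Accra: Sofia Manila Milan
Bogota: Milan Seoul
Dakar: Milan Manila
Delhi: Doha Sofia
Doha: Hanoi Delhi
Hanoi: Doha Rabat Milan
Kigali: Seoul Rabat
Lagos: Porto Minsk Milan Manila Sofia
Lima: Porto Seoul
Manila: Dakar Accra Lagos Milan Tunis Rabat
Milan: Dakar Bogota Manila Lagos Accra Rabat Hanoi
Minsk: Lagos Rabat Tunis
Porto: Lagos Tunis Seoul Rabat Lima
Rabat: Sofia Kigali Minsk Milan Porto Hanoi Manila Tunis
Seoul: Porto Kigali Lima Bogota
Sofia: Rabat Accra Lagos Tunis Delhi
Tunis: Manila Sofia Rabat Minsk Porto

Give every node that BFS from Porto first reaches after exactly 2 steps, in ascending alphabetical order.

Level 0: Porto
Level 1: Lagos, Lima, Rabat, Seoul, Tunis
Level 2: Bogota, Hanoi, Kigali, Manila, Milan, Minsk, Sofia
Level 3: Accra, Dakar, Delhi, Doha

Bogota, Hanoi, Kigali, Manila, Milan, Minsk, Sofia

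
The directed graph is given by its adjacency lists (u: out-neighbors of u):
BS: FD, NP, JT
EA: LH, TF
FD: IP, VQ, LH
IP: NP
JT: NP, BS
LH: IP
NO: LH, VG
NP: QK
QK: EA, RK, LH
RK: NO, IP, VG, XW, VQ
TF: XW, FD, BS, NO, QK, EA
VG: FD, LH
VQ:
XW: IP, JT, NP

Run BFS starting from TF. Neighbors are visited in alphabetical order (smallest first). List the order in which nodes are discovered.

TF -> BS -> EA -> FD -> NO -> QK -> XW -> JT -> NP -> LH -> IP -> VQ -> VG -> RK

Visit TF; enqueue BS, EA, FD, NO, QK, XW → queue [BS, EA, FD, NO, QK, XW]
Visit BS; enqueue JT, NP → queue [EA, FD, NO, QK, XW, JT, NP]
Visit EA; enqueue LH → queue [FD, NO, QK, XW, JT, NP, LH]
Visit FD; enqueue IP, VQ → queue [NO, QK, XW, JT, NP, LH, IP, VQ]
Visit NO; enqueue VG → queue [QK, XW, JT, NP, LH, IP, VQ, VG]
Visit QK; enqueue RK → queue [XW, JT, NP, LH, IP, VQ, VG, RK]
Visit XW → queue [JT, NP, LH, IP, VQ, VG, RK]
Visit JT → queue [NP, LH, IP, VQ, VG, RK]
Visit NP → queue [LH, IP, VQ, VG, RK]
Visit LH → queue [IP, VQ, VG, RK]
Visit IP → queue [VQ, VG, RK]
Visit VQ → queue [VG, RK]
Visit VG → queue [RK]
Visit RK → queue []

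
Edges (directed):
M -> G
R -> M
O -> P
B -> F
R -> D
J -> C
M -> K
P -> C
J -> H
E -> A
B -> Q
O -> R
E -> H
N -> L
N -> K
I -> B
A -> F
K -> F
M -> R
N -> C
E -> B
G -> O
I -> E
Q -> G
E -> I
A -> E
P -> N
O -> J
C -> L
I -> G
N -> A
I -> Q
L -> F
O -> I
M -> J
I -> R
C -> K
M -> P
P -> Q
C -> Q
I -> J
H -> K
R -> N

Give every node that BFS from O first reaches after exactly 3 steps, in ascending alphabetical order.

A, F, K, L

Level 0: O
Level 1: I, J, P, R
Level 2: B, C, D, E, G, H, M, N, Q
Level 3: A, F, K, L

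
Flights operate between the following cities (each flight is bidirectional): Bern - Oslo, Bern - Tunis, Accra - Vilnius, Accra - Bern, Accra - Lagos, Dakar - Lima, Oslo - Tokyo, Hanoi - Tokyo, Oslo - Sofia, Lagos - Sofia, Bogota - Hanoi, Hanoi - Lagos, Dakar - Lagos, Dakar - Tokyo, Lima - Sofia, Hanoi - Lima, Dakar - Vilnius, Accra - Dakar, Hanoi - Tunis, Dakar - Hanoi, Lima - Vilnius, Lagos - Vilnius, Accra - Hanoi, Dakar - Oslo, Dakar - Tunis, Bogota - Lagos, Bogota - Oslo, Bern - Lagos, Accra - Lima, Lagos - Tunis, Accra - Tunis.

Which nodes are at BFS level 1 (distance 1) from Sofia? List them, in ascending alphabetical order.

Lagos, Lima, Oslo

Level 0: Sofia
Level 1: Lagos, Lima, Oslo
Level 2: Accra, Bern, Bogota, Dakar, Hanoi, Tokyo, Tunis, Vilnius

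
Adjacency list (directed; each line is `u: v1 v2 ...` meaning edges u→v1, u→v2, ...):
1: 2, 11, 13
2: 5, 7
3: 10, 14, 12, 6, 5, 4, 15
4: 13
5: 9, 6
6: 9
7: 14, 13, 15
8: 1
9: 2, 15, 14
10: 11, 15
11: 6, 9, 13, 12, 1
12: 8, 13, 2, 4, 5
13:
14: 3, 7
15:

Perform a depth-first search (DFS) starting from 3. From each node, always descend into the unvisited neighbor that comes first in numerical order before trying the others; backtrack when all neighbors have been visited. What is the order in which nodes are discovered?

3 4 13 5 6 9 2 7 14 15 10 11 1 12 8

Visit 3
3 → 4
4 → 13
3 → 5
5 → 6
6 → 9
9 → 2
2 → 7
7 → 14
7 → 15
3 → 10
10 → 11
11 → 1
11 → 12
12 → 8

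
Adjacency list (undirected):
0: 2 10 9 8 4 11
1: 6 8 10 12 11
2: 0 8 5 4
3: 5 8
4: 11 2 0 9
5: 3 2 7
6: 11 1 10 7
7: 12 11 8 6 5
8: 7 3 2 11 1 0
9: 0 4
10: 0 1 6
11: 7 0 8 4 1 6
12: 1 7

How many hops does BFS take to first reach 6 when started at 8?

Level 0: 8
Level 1: 0, 1, 2, 3, 7, 11
Level 2: 4, 5, 6, 9, 10, 12
6 first appears at level 2.

2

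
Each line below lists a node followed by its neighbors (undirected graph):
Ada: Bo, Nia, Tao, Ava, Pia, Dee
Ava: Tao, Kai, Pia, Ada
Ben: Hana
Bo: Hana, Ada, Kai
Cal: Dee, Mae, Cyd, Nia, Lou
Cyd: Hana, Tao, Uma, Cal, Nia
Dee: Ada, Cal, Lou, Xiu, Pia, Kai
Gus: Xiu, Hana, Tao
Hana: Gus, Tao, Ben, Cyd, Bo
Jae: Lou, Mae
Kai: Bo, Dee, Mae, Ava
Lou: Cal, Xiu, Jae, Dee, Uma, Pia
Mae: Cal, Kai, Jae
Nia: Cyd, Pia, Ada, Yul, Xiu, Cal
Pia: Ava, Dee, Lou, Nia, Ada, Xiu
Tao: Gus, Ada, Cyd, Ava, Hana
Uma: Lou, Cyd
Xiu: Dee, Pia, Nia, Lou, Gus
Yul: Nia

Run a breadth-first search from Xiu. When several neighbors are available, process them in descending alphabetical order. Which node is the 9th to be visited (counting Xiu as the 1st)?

Visit Xiu; enqueue Pia, Nia, Lou, Gus, Dee → queue [Pia, Nia, Lou, Gus, Dee]
Visit Pia; enqueue Ava, Ada → queue [Nia, Lou, Gus, Dee, Ava, Ada]
Visit Nia; enqueue Yul, Cyd, Cal → queue [Lou, Gus, Dee, Ava, Ada, Yul, Cyd, Cal]
Visit Lou; enqueue Uma, Jae → queue [Gus, Dee, Ava, Ada, Yul, Cyd, Cal, Uma, Jae]
Visit Gus; enqueue Tao, Hana → queue [Dee, Ava, Ada, Yul, Cyd, Cal, Uma, Jae, Tao, Hana]
Visit Dee; enqueue Kai → queue [Ava, Ada, Yul, Cyd, Cal, Uma, Jae, Tao, Hana, Kai]
Visit Ava → queue [Ada, Yul, Cyd, Cal, Uma, Jae, Tao, Hana, Kai]
Visit Ada; enqueue Bo → queue [Yul, Cyd, Cal, Uma, Jae, Tao, Hana, Kai, Bo]
Visit Yul → queue [Cyd, Cal, Uma, Jae, Tao, Hana, Kai, Bo]
Visit Cyd → queue [Cal, Uma, Jae, Tao, Hana, Kai, Bo]
Visit Cal; enqueue Mae → queue [Uma, Jae, Tao, Hana, Kai, Bo, Mae]
Visit Uma → queue [Jae, Tao, Hana, Kai, Bo, Mae]
Visit Jae → queue [Tao, Hana, Kai, Bo, Mae]
Visit Tao → queue [Hana, Kai, Bo, Mae]
Visit Hana; enqueue Ben → queue [Kai, Bo, Mae, Ben]
Visit Kai → queue [Bo, Mae, Ben]
Visit Bo → queue [Mae, Ben]
Visit Mae → queue [Ben]
Visit Ben → queue []

Visit order: Xiu, Pia, Nia, Lou, Gus, Dee, Ava, Ada, Yul, Cyd, Cal, Uma, Jae, Tao, Hana, Kai, Bo, Mae, Ben

Yul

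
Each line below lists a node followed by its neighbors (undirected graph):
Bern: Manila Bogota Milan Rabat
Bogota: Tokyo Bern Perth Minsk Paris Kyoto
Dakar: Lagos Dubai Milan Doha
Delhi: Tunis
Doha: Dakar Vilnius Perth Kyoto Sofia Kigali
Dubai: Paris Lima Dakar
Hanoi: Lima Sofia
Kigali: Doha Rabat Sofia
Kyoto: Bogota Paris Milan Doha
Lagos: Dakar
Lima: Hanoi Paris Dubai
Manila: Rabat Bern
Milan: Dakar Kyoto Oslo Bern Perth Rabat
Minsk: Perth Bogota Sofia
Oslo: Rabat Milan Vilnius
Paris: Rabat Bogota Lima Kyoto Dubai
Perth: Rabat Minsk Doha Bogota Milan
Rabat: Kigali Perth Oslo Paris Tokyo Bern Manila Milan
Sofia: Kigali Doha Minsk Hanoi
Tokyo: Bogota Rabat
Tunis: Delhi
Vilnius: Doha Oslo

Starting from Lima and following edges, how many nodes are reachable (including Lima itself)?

20

BFS from Lima visits: Lima, Hanoi, Paris, Dubai, Sofia, Rabat, Bogota, Kyoto, Dakar, Kigali, Doha, Minsk, Perth, Oslo, Tokyo, Bern, Manila, Milan, Lagos, Vilnius
Reachable nodes: 20 of 22 total.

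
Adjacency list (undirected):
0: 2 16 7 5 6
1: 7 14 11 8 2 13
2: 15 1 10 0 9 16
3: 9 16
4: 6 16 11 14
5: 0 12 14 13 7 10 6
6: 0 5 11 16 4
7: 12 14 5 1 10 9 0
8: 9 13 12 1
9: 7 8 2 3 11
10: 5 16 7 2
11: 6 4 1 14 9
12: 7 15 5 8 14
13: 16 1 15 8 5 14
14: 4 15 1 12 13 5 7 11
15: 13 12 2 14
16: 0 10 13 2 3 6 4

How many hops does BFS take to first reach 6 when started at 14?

2

Level 0: 14
Level 1: 1, 4, 5, 7, 11, 12, 13, 15
Level 2: 0, 2, 6, 8, 9, 10, 16
Level 3: 3
6 first appears at level 2.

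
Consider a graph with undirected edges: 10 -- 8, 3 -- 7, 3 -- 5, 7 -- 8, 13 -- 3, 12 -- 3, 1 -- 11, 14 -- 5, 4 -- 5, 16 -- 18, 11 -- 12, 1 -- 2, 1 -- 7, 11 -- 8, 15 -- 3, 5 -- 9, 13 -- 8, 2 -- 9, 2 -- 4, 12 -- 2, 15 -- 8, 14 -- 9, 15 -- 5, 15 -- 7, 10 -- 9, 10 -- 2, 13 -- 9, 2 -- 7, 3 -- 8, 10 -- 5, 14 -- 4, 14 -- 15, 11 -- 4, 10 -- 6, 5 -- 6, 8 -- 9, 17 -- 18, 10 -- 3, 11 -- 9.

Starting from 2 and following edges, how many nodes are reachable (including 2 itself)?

BFS from 2 visits: 2, 1, 4, 7, 9, 10, 12, 11, 5, 14, 3, 8, 15, 13, 6
Reachable nodes: 15 of 18 total.

15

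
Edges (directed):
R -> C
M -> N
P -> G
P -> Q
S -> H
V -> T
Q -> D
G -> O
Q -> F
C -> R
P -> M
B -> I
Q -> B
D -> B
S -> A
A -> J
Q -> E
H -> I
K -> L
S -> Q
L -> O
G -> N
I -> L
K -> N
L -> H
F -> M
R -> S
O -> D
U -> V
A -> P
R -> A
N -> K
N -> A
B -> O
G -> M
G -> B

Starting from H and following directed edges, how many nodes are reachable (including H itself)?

BFS from H visits: H, I, L, O, D, B
Reachable nodes: 6 of 22 total.

6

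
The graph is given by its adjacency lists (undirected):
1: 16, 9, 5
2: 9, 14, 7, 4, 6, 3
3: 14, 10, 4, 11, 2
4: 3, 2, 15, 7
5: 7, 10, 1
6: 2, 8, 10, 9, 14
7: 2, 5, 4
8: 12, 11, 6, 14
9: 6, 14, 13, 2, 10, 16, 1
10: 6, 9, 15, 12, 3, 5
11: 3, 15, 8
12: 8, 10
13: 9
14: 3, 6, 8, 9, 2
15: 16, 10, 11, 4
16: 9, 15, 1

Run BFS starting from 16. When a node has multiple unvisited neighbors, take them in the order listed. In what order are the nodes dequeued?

16 9 15 1 6 14 13 2 10 11 4 5 8 3 7 12

Visit 16; enqueue 9, 15, 1 → queue [9, 15, 1]
Visit 9; enqueue 6, 14, 13, 2, 10 → queue [15, 1, 6, 14, 13, 2, 10]
Visit 15; enqueue 11, 4 → queue [1, 6, 14, 13, 2, 10, 11, 4]
Visit 1; enqueue 5 → queue [6, 14, 13, 2, 10, 11, 4, 5]
Visit 6; enqueue 8 → queue [14, 13, 2, 10, 11, 4, 5, 8]
Visit 14; enqueue 3 → queue [13, 2, 10, 11, 4, 5, 8, 3]
Visit 13 → queue [2, 10, 11, 4, 5, 8, 3]
Visit 2; enqueue 7 → queue [10, 11, 4, 5, 8, 3, 7]
Visit 10; enqueue 12 → queue [11, 4, 5, 8, 3, 7, 12]
Visit 11 → queue [4, 5, 8, 3, 7, 12]
Visit 4 → queue [5, 8, 3, 7, 12]
Visit 5 → queue [8, 3, 7, 12]
Visit 8 → queue [3, 7, 12]
Visit 3 → queue [7, 12]
Visit 7 → queue [12]
Visit 12 → queue []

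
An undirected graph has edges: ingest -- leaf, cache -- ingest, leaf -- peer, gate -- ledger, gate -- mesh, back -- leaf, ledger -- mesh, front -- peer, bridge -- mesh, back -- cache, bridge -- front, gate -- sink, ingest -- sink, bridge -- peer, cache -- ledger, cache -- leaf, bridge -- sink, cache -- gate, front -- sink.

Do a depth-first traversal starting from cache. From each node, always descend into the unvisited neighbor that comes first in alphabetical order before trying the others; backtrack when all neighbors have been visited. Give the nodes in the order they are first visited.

cache, back, leaf, ingest, sink, bridge, front, peer, mesh, gate, ledger

Visit cache
cache → back
back → leaf
leaf → ingest
ingest → sink
sink → bridge
bridge → front
front → peer
bridge → mesh
mesh → gate
gate → ledger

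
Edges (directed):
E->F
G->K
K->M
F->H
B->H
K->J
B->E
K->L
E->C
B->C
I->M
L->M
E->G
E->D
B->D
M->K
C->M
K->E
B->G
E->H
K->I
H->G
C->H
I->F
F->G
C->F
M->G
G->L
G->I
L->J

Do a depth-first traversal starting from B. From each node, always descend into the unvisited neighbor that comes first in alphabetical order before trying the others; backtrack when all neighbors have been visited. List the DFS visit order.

Visit B
B → C
C → F
F → G
G → I
I → M
M → K
K → E
E → D
E → H
K → J
K → L

B, C, F, G, I, M, K, E, D, H, J, L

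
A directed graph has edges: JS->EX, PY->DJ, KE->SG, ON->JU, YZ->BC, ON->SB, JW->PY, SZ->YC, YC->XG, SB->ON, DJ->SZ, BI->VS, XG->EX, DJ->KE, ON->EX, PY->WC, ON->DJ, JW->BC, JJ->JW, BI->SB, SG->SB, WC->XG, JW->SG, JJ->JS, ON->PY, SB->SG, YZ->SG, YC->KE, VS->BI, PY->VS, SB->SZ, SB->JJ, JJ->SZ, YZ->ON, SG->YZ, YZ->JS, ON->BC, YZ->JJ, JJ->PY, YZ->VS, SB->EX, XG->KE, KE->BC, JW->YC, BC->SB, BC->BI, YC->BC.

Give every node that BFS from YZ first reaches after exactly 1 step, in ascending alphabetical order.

BC, JJ, JS, ON, SG, VS

Level 0: YZ
Level 1: BC, JJ, JS, ON, SG, VS
Level 2: BI, DJ, EX, JU, JW, PY, SB, SZ
Level 3: KE, WC, YC
Level 4: XG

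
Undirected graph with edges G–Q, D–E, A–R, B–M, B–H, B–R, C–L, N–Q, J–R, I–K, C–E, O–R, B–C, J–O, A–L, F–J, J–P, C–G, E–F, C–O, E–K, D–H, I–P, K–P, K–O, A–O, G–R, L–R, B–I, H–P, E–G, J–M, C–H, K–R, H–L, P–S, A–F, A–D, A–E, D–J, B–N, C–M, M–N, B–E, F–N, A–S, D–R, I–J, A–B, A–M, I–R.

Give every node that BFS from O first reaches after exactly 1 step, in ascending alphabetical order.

A, C, J, K, R

Level 0: O
Level 1: A, C, J, K, R
Level 2: B, D, E, F, G, H, I, L, M, P, S
Level 3: N, Q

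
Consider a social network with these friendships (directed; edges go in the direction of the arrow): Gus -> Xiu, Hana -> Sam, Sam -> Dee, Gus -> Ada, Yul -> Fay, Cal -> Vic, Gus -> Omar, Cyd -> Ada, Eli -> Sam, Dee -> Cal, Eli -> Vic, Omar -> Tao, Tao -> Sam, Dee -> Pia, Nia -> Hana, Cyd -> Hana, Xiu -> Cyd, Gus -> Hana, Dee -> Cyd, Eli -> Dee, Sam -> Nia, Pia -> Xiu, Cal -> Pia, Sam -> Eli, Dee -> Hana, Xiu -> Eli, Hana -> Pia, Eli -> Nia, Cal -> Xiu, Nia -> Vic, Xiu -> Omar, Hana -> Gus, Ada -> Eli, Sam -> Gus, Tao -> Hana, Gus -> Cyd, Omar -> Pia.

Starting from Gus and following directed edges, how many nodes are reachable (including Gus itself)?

BFS from Gus visits: Gus, Xiu, Omar, Hana, Cyd, Ada, Eli, Tao, Pia, Sam, Vic, Nia, Dee, Cal
Reachable nodes: 14 of 16 total.

14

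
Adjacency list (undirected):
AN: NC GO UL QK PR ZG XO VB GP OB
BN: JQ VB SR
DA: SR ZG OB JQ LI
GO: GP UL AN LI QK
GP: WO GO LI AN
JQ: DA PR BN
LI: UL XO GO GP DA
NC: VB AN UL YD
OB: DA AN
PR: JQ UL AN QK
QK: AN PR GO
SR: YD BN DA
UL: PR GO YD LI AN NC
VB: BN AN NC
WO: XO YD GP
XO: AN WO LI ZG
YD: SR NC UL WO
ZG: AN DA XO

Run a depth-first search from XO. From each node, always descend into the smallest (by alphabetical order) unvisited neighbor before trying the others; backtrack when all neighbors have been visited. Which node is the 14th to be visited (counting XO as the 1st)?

QK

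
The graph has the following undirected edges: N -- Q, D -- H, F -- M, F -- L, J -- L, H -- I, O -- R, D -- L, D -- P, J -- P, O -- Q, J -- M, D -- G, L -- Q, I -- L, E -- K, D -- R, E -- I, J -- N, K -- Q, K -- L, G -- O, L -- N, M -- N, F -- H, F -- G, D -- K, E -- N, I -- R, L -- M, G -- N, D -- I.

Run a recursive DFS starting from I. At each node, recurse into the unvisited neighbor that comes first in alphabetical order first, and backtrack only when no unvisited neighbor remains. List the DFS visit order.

I D G F H L J M N E K Q O R P

Visit I
I → D
D → G
G → F
F → H
F → L
L → J
J → M
M → N
N → E
E → K
K → Q
Q → O
O → R
J → P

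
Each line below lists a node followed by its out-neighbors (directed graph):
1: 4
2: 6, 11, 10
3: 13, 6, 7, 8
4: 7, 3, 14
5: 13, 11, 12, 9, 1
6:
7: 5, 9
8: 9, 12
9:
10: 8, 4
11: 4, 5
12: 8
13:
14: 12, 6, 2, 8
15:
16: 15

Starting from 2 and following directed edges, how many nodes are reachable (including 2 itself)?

BFS from 2 visits: 2, 6, 11, 10, 4, 5, 8, 7, 3, 14, 13, 12, 9, 1
Reachable nodes: 14 of 16 total.

14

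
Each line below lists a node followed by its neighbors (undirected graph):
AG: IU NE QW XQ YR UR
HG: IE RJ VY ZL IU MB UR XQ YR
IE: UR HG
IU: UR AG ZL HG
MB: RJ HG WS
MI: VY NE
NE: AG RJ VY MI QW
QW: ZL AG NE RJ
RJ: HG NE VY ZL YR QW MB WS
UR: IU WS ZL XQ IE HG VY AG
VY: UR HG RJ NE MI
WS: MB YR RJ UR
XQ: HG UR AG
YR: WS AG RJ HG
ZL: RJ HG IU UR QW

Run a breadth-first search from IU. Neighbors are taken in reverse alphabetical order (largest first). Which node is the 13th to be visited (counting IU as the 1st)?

Visit IU; enqueue ZL, UR, HG, AG → queue [ZL, UR, HG, AG]
Visit ZL; enqueue RJ, QW → queue [UR, HG, AG, RJ, QW]
Visit UR; enqueue XQ, WS, VY, IE → queue [HG, AG, RJ, QW, XQ, WS, VY, IE]
Visit HG; enqueue YR, MB → queue [AG, RJ, QW, XQ, WS, VY, IE, YR, MB]
Visit AG; enqueue NE → queue [RJ, QW, XQ, WS, VY, IE, YR, MB, NE]
Visit RJ → queue [QW, XQ, WS, VY, IE, YR, MB, NE]
Visit QW → queue [XQ, WS, VY, IE, YR, MB, NE]
Visit XQ → queue [WS, VY, IE, YR, MB, NE]
Visit WS → queue [VY, IE, YR, MB, NE]
Visit VY; enqueue MI → queue [IE, YR, MB, NE, MI]
Visit IE → queue [YR, MB, NE, MI]
Visit YR → queue [MB, NE, MI]
Visit MB → queue [NE, MI]
Visit NE → queue [MI]
Visit MI → queue []

Visit order: IU, ZL, UR, HG, AG, RJ, QW, XQ, WS, VY, IE, YR, MB, NE, MI

MB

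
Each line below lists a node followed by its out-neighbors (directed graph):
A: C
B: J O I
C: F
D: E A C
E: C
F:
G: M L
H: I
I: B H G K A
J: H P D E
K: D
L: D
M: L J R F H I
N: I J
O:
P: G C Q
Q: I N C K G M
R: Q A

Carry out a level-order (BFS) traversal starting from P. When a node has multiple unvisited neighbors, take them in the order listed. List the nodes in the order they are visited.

Visit P; enqueue G, C, Q → queue [G, C, Q]
Visit G; enqueue M, L → queue [C, Q, M, L]
Visit C; enqueue F → queue [Q, M, L, F]
Visit Q; enqueue I, N, K → queue [M, L, F, I, N, K]
Visit M; enqueue J, R, H → queue [L, F, I, N, K, J, R, H]
Visit L; enqueue D → queue [F, I, N, K, J, R, H, D]
Visit F → queue [I, N, K, J, R, H, D]
Visit I; enqueue B, A → queue [N, K, J, R, H, D, B, A]
Visit N → queue [K, J, R, H, D, B, A]
Visit K → queue [J, R, H, D, B, A]
Visit J; enqueue E → queue [R, H, D, B, A, E]
Visit R → queue [H, D, B, A, E]
Visit H → queue [D, B, A, E]
Visit D → queue [B, A, E]
Visit B; enqueue O → queue [A, E, O]
Visit A → queue [E, O]
Visit E → queue [O]
Visit O → queue []

P -> G -> C -> Q -> M -> L -> F -> I -> N -> K -> J -> R -> H -> D -> B -> A -> E -> O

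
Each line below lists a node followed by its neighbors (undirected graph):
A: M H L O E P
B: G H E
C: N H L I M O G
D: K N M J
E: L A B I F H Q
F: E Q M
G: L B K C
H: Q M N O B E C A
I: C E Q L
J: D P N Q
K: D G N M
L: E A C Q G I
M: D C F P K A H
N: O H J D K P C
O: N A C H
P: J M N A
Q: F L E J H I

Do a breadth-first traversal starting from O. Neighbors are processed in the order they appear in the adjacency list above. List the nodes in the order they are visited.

Visit O; enqueue N, A, C, H → queue [N, A, C, H]
Visit N; enqueue J, D, K, P → queue [A, C, H, J, D, K, P]
Visit A; enqueue M, L, E → queue [C, H, J, D, K, P, M, L, E]
Visit C; enqueue I, G → queue [H, J, D, K, P, M, L, E, I, G]
Visit H; enqueue Q, B → queue [J, D, K, P, M, L, E, I, G, Q, B]
Visit J → queue [D, K, P, M, L, E, I, G, Q, B]
Visit D → queue [K, P, M, L, E, I, G, Q, B]
Visit K → queue [P, M, L, E, I, G, Q, B]
Visit P → queue [M, L, E, I, G, Q, B]
Visit M; enqueue F → queue [L, E, I, G, Q, B, F]
Visit L → queue [E, I, G, Q, B, F]
Visit E → queue [I, G, Q, B, F]
Visit I → queue [G, Q, B, F]
Visit G → queue [Q, B, F]
Visit Q → queue [B, F]
Visit B → queue [F]
Visit F → queue []

O → N → A → C → H → J → D → K → P → M → L → E → I → G → Q → B → F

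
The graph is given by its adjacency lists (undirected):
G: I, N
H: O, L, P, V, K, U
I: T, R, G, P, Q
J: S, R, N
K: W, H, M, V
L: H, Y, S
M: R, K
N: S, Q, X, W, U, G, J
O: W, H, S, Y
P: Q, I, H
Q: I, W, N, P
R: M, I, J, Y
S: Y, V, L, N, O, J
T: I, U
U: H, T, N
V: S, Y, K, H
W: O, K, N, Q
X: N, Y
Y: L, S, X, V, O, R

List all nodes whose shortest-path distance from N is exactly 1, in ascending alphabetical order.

Level 0: N
Level 1: G, J, Q, S, U, W, X
Level 2: H, I, K, L, O, P, R, T, V, Y
Level 3: M

G, J, Q, S, U, W, X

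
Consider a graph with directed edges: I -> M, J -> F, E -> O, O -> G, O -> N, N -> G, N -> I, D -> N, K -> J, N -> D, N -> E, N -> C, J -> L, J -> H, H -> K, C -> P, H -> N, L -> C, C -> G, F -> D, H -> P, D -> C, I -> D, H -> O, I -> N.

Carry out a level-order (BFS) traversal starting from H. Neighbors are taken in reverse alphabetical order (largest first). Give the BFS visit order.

H -> P -> O -> N -> K -> G -> I -> E -> D -> C -> J -> M -> L -> F

Visit H; enqueue P, O, N, K → queue [P, O, N, K]
Visit P → queue [O, N, K]
Visit O; enqueue G → queue [N, K, G]
Visit N; enqueue I, E, D, C → queue [K, G, I, E, D, C]
Visit K; enqueue J → queue [G, I, E, D, C, J]
Visit G → queue [I, E, D, C, J]
Visit I; enqueue M → queue [E, D, C, J, M]
Visit E → queue [D, C, J, M]
Visit D → queue [C, J, M]
Visit C → queue [J, M]
Visit J; enqueue L, F → queue [M, L, F]
Visit M → queue [L, F]
Visit L → queue [F]
Visit F → queue []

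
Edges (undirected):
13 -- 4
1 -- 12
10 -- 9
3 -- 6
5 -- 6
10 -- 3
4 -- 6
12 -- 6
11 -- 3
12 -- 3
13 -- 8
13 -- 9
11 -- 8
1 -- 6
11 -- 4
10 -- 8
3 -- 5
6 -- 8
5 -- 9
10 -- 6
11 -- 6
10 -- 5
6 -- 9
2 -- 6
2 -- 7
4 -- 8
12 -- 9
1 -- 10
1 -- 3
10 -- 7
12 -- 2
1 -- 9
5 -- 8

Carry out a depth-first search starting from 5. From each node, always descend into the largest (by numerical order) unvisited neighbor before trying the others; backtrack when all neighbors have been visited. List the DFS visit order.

5 → 10 → 9 → 13 → 8 → 11 → 6 → 12 → 3 → 1 → 2 → 7 → 4

Visit 5
5 → 10
10 → 9
9 → 13
13 → 8
8 → 11
11 → 6
6 → 12
12 → 3
3 → 1
12 → 2
2 → 7
6 → 4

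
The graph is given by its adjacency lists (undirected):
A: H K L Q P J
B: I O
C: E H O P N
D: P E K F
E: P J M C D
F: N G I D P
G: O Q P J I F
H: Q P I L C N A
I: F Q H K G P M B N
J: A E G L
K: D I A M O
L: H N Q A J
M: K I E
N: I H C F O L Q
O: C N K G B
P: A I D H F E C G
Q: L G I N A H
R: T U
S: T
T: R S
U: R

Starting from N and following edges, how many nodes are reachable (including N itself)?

BFS from N visits: N, C, F, H, I, L, O, Q, E, P, D, G, A, B, K, M, J
Reachable nodes: 17 of 21 total.

17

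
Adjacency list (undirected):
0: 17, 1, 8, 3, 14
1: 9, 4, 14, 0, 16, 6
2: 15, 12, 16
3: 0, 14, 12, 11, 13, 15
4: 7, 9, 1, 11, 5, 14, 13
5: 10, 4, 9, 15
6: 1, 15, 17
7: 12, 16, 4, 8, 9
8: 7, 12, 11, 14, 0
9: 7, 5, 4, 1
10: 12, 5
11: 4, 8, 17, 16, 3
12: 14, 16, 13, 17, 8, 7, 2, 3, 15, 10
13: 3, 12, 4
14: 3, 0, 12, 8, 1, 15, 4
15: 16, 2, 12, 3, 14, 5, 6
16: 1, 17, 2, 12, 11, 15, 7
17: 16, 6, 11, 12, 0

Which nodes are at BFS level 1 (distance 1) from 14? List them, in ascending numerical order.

0, 1, 3, 4, 8, 12, 15

Level 0: 14
Level 1: 0, 1, 3, 4, 8, 12, 15
Level 2: 2, 5, 6, 7, 9, 10, 11, 13, 16, 17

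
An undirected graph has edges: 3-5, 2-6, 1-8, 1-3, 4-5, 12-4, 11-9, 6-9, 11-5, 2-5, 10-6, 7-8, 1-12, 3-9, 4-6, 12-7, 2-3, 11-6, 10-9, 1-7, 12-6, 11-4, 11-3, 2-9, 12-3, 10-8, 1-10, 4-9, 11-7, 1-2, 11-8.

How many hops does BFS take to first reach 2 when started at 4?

2

Level 0: 4
Level 1: 5, 6, 9, 11, 12
Level 2: 1, 2, 3, 7, 8, 10
2 first appears at level 2.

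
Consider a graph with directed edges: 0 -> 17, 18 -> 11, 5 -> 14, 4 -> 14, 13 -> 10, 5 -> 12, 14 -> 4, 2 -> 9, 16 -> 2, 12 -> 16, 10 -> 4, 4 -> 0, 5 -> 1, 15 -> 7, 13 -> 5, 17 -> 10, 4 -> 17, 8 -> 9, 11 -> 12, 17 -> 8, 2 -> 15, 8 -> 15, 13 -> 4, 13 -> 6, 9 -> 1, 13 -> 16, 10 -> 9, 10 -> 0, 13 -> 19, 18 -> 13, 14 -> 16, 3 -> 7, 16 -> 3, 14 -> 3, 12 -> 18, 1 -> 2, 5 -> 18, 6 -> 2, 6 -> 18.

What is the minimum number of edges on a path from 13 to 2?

2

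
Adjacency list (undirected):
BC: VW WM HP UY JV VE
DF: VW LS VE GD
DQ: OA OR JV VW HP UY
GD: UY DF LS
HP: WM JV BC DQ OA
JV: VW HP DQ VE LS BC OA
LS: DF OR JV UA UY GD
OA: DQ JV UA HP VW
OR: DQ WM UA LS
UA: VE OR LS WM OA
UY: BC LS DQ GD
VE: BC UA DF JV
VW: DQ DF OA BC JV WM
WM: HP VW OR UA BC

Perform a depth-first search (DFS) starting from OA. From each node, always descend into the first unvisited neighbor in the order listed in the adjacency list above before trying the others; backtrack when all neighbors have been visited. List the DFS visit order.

Visit OA
OA → DQ
DQ → OR
OR → WM
WM → HP
HP → JV
JV → VW
VW → DF
DF → LS
LS → UA
UA → VE
VE → BC
BC → UY
UY → GD

OA DQ OR WM HP JV VW DF LS UA VE BC UY GD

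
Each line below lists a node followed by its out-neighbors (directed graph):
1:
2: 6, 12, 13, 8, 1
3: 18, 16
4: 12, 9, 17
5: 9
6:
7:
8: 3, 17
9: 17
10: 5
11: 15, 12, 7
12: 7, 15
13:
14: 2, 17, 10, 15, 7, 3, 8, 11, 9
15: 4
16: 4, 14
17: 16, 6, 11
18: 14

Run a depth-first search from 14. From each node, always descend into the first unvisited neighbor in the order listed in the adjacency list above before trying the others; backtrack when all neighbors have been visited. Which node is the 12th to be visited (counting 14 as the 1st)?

Visit 14
14 → 2
2 → 6
2 → 12
12 → 7
12 → 15
15 → 4
4 → 9
9 → 17
17 → 16
17 → 11
2 → 13
2 → 8
8 → 3
3 → 18
2 → 1
14 → 10
10 → 5

Visit order: 14, 2, 6, 12, 7, 15, 4, 9, 17, 16, 11, 13, 8, 3, 18, 1, 10, 5

13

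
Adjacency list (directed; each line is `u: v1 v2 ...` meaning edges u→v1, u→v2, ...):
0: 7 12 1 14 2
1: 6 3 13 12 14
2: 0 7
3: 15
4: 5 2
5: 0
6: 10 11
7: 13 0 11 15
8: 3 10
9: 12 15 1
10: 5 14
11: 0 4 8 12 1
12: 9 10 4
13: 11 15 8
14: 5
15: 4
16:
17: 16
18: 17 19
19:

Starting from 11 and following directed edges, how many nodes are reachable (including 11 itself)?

16

BFS from 11 visits: 11, 0, 1, 4, 8, 12, 2, 7, 14, 3, 6, 13, 5, 10, 9, 15
Reachable nodes: 16 of 20 total.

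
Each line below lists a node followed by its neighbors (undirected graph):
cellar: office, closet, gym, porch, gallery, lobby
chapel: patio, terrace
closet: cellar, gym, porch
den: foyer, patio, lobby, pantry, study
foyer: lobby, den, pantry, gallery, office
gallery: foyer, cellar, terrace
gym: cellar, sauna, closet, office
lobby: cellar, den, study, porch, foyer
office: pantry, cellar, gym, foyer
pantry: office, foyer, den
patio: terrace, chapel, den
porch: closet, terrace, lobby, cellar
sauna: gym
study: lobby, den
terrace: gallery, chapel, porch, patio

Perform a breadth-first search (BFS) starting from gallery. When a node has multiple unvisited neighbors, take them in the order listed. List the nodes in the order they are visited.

gallery, foyer, cellar, terrace, lobby, den, pantry, office, closet, gym, porch, chapel, patio, study, sauna

Visit gallery; enqueue foyer, cellar, terrace → queue [foyer, cellar, terrace]
Visit foyer; enqueue lobby, den, pantry, office → queue [cellar, terrace, lobby, den, pantry, office]
Visit cellar; enqueue closet, gym, porch → queue [terrace, lobby, den, pantry, office, closet, gym, porch]
Visit terrace; enqueue chapel, patio → queue [lobby, den, pantry, office, closet, gym, porch, chapel, patio]
Visit lobby; enqueue study → queue [den, pantry, office, closet, gym, porch, chapel, patio, study]
Visit den → queue [pantry, office, closet, gym, porch, chapel, patio, study]
Visit pantry → queue [office, closet, gym, porch, chapel, patio, study]
Visit office → queue [closet, gym, porch, chapel, patio, study]
Visit closet → queue [gym, porch, chapel, patio, study]
Visit gym; enqueue sauna → queue [porch, chapel, patio, study, sauna]
Visit porch → queue [chapel, patio, study, sauna]
Visit chapel → queue [patio, study, sauna]
Visit patio → queue [study, sauna]
Visit study → queue [sauna]
Visit sauna → queue []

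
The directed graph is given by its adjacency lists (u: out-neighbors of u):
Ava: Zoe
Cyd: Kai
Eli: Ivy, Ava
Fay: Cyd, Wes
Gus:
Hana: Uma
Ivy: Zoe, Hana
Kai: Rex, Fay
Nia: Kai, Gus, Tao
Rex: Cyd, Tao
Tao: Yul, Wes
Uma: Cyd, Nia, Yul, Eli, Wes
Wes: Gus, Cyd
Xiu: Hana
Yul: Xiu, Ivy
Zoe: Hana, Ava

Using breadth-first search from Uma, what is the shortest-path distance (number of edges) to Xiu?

2

Level 0: Uma
Level 1: Cyd, Eli, Nia, Wes, Yul
Level 2: Ava, Gus, Ivy, Kai, Tao, Xiu
Level 3: Fay, Hana, Rex, Zoe
Xiu first appears at level 2.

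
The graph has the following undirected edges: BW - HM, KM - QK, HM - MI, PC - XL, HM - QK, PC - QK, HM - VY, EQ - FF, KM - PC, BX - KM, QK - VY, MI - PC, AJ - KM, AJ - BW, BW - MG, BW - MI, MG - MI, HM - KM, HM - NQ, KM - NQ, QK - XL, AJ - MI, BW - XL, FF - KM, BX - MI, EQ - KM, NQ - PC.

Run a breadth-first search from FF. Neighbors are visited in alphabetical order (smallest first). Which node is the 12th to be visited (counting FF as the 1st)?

Visit FF; enqueue EQ, KM → queue [EQ, KM]
Visit EQ → queue [KM]
Visit KM; enqueue AJ, BX, HM, NQ, PC, QK → queue [AJ, BX, HM, NQ, PC, QK]
Visit AJ; enqueue BW, MI → queue [BX, HM, NQ, PC, QK, BW, MI]
Visit BX → queue [HM, NQ, PC, QK, BW, MI]
Visit HM; enqueue VY → queue [NQ, PC, QK, BW, MI, VY]
Visit NQ → queue [PC, QK, BW, MI, VY]
Visit PC; enqueue XL → queue [QK, BW, MI, VY, XL]
Visit QK → queue [BW, MI, VY, XL]
Visit BW; enqueue MG → queue [MI, VY, XL, MG]
Visit MI → queue [VY, XL, MG]
Visit VY → queue [XL, MG]
Visit XL → queue [MG]
Visit MG → queue []

Visit order: FF, EQ, KM, AJ, BX, HM, NQ, PC, QK, BW, MI, VY, XL, MG

VY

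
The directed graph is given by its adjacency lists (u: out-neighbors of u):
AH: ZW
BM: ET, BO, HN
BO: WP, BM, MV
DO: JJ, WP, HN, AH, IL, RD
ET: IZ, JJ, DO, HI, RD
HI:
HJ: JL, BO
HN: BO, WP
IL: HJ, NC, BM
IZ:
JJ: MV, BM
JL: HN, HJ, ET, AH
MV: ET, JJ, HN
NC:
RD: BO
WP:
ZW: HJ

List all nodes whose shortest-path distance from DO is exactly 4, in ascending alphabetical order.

HI, IZ

Level 0: DO
Level 1: AH, HN, IL, JJ, RD, WP
Level 2: BM, BO, HJ, MV, NC, ZW
Level 3: ET, JL
Level 4: HI, IZ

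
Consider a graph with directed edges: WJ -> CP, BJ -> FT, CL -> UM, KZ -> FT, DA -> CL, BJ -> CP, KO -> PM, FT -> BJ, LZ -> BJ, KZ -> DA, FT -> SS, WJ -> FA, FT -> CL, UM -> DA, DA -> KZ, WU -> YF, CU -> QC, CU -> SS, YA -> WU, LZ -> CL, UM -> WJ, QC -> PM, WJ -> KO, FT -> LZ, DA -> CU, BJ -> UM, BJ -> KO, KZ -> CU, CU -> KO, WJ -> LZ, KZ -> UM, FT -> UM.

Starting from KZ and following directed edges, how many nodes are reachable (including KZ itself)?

15

BFS from KZ visits: KZ, CU, DA, FT, UM, KO, QC, SS, CL, BJ, LZ, WJ, PM, CP, FA
Reachable nodes: 15 of 18 total.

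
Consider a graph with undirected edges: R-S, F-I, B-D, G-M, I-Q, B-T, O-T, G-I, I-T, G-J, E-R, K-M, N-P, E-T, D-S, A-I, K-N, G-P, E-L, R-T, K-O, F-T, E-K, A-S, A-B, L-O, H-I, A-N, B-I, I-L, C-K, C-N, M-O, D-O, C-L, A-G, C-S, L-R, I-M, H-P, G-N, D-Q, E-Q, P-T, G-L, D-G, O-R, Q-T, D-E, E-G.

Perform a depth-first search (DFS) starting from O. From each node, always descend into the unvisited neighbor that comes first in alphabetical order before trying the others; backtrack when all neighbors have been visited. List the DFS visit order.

Visit O
O → D
D → B
B → A
A → G
G → E
E → K
K → C
C → L
L → I
I → F
F → T
T → P
P → H
P → N
T → Q
T → R
R → S
I → M
G → J

O D B A G E K C L I F T P H N Q R S M J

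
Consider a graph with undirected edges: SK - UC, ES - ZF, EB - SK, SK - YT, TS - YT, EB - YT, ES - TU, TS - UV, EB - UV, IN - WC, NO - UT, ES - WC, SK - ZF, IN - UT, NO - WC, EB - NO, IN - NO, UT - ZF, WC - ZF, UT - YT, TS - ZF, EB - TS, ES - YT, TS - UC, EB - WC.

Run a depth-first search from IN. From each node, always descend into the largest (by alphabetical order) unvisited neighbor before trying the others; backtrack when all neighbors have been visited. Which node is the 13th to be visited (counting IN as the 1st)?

Visit IN
IN → WC
WC → ZF
ZF → UT
UT → YT
YT → TS
TS → UV
UV → EB
EB → SK
SK → UC
EB → NO
YT → ES
ES → TU

Visit order: IN, WC, ZF, UT, YT, TS, UV, EB, SK, UC, NO, ES, TU

TU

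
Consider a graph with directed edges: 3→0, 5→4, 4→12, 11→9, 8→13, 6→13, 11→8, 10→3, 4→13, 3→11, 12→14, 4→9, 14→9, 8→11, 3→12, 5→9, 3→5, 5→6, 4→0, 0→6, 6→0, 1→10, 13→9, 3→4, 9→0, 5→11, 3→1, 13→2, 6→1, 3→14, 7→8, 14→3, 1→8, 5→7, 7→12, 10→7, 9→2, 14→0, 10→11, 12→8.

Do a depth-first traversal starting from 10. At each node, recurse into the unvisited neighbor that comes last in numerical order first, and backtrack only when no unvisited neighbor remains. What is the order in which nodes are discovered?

10 -> 11 -> 9 -> 2 -> 0 -> 6 -> 13 -> 1 -> 8 -> 7 -> 12 -> 14 -> 3 -> 5 -> 4

Visit 10
10 → 11
11 → 9
9 → 2
9 → 0
0 → 6
6 → 13
6 → 1
1 → 8
10 → 7
7 → 12
12 → 14
14 → 3
3 → 5
5 → 4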